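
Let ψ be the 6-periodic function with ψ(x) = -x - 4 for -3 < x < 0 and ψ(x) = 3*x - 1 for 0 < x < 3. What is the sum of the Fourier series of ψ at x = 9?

x = 9 differs from x = 3 by 1 full period(s), and the series is 6-periodic.
At x = 3 the one-sided limits are ψ(3^-) = 8 and ψ(3^+) = -1.
By Dirichlet's theorem the series converges to their average, [(8) + (-1)]/2 = 7/2.

7/2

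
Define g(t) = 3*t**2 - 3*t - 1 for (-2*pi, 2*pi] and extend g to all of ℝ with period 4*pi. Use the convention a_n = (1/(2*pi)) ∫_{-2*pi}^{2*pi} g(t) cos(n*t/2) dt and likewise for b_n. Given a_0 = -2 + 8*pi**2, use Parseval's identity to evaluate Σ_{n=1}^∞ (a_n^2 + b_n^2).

pi**2*(24 + 128*pi**2/5)

Parseval: a_0^2/2 + Σ_{n≥1} (a_n^2+b_n^2) = (1/(2*pi)) ∫_{-2*pi}^{2*pi} g(t)^2 dt = 2 + 8*pi**2 + 288*pi**4/5.
Subtract a_0^2/2 = 2*(1 - 4*pi**2)**2: Σ (a_n^2+b_n^2) = pi**2*(24 + 128*pi**2/5).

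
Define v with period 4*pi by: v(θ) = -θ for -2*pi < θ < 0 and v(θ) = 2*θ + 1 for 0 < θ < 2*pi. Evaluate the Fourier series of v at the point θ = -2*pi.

1/2 + 3*pi

At θ = -2*pi the one-sided limits are v(-2*pi^-) = 1 + 4*pi and v(-2*pi^+) = 2*pi.
By Dirichlet's theorem the series converges to their average, [(1 + 4*pi) + (2*pi)]/2 = 1/2 + 3*pi.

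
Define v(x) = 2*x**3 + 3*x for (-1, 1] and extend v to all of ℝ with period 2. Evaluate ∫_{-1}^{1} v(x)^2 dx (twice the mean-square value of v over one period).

∫_{-1}^{1} v(x)^2 dx = 418/35.

418/35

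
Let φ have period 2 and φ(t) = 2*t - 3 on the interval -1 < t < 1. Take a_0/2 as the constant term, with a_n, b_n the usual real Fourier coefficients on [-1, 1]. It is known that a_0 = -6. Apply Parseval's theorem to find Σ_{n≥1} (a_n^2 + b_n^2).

8/3

Parseval: a_0^2/2 + Σ_{n≥1} (a_n^2+b_n^2) = ∫_{-1}^{1} φ(t)^2 dt = 62/3.
Subtract a_0^2/2 = 18: Σ (a_n^2+b_n^2) = 8/3.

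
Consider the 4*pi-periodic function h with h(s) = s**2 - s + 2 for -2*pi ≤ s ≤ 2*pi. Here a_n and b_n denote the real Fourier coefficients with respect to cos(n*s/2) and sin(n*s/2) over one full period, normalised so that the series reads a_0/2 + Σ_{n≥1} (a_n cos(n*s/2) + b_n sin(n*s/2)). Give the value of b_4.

b_4 = (1/(2*pi)) ∫_{-2*pi}^{2*pi} h(s) sin(2*s) ds.
Integrating by parts twice (tabular method), an antiderivative of (s**2 - s + 2) sin(2*s) is -s**2*cos(2*s)/2 + s*sin(2*s)/2 + s*cos(2*s)/2 - sin(2*s)/4 - 3*cos(2*s)/4; evaluating from -2*pi to 2*pi: ∫_{-2*pi}^{2*pi} (s**2 - s + 2) sin(2*s) ds = (-2*pi**2 - 3/4 + pi) - (-2*pi**2 - pi - 3/4) = 2*pi.
Hence b_4 = (1/(2*pi))·(2*pi) = 1.

1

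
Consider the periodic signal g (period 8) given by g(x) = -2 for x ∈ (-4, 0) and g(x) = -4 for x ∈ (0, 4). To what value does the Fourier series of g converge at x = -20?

-3

x = -20 differs from x = -4 by -2 full period(s), and the series is 8-periodic.
At x = -4 the one-sided limits are g(-4^-) = -4 and g(-4^+) = -2.
By Dirichlet's theorem the series converges to their average, [(-4) + (-2)]/2 = -3.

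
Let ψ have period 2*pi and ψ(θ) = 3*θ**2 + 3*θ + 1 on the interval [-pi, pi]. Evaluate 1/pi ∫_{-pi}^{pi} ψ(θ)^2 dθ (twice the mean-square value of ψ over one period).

1/pi ∫_{-pi}^{pi} ψ(θ)^2 dθ = 1/pi · (2*pi + 10*pi**3 + 18*pi**5/5) = 2 + 10*pi**2 + 18*pi**4/5.

2 + 10*pi**2 + 18*pi**4/5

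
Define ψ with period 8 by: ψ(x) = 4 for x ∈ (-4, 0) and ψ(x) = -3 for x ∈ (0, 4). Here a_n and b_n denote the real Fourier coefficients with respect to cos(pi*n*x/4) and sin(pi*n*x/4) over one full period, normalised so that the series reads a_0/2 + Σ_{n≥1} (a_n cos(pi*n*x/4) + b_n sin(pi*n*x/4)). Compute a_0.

a_0 = 1/4 ∫_{-4}^{4} ψ(x) dx = 1/4 · (4) = 1.

1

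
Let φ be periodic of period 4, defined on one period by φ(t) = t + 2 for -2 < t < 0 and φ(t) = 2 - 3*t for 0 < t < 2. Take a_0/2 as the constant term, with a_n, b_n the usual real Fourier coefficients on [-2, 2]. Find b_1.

-4/pi

b_1 = 1/2 ∫_{-2}^{2} φ(t) sin(pi*t/2) dt.
Split the integral at the breakpoints.
Integrating by parts (boundary term plus one more integral), an antiderivative of (t + 2) sin(pi*t/2) is -2*t*cos(pi*t/2)/pi + 4*sin(pi*t/2)/pi**2 - 4*cos(pi*t/2)/pi; evaluating from -2 to 0: ∫_{-2}^{0} (t + 2) sin(pi*t/2) dt = (-4/pi) - (0) = -4/pi.
Integrating by parts (boundary term plus one more integral), an antiderivative of (2 - 3*t) sin(pi*t/2) is 6*t*cos(pi*t/2)/pi - 12*sin(pi*t/2)/pi**2 - 4*cos(pi*t/2)/pi; evaluating from 0 to 2: ∫_{0}^{2} (2 - 3*t) sin(pi*t/2) dt = (-8/pi) - (-4/pi) = -4/pi.
Summing the pieces and multiplying by (1/2) gives b_1 = -4/pi.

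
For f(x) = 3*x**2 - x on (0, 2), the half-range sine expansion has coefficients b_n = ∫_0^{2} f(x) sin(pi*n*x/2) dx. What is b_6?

b_6 = ∫_0^{2} (3*x**2 - x) sin(3*pi*x) dx.
Integrating by parts twice (tabular method), an antiderivative of (3*x**2 - x) sin(3*pi*x) is -x**2*cos(3*pi*x)/pi + 2*x*sin(3*pi*x)/(3*pi**2) + x*cos(3*pi*x)/(3*pi) - sin(3*pi*x)/(9*pi**2) + 2*cos(3*pi*x)/(9*pi**3); evaluating from 0 to 2: ∫_{0}^{2} (3*x**2 - x) sin(3*pi*x) dx = (2*(1 - 15*pi**2)/(9*pi**3)) - (2/(9*pi**3)) = -10/(3*pi).
Hence b_6 = -10/(3*pi).

-10/(3*pi)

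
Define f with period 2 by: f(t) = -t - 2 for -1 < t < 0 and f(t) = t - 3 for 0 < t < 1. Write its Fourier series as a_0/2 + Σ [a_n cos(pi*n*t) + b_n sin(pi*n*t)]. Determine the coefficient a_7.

-4/(49*pi**2)

a_7 = ∫_{-1}^{1} f(t) cos(7*pi*t) dt.
Split the integral at the breakpoints.
Integrating by parts (boundary term plus one more integral), an antiderivative of (-t - 2) cos(7*pi*t) is -t*sin(7*pi*t)/(7*pi) - 2*sin(7*pi*t)/(7*pi) - cos(7*pi*t)/(49*pi**2); evaluating from -1 to 0: ∫_{-1}^{0} (-t - 2) cos(7*pi*t) dt = (-1/(49*pi**2)) - (1/(49*pi**2)) = -2/(49*pi**2).
Integrating by parts (boundary term plus one more integral), an antiderivative of (t - 3) cos(7*pi*t) is t*sin(7*pi*t)/(7*pi) - 3*sin(7*pi*t)/(7*pi) + cos(7*pi*t)/(49*pi**2); evaluating from 0 to 1: ∫_{0}^{1} (t - 3) cos(7*pi*t) dt = (-1/(49*pi**2)) - (1/(49*pi**2)) = -2/(49*pi**2).
Summing the pieces gives a_7 = -4/(49*pi**2).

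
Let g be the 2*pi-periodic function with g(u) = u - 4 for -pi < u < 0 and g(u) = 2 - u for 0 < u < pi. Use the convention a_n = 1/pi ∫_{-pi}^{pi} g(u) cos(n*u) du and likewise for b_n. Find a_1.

4/pi

a_1 = 1/pi ∫_{-pi}^{pi} g(u) cos(u) du.
Split the integral at the breakpoints.
Integrating by parts (boundary term plus one more integral), an antiderivative of (u - 4) cos(u) is u*sin(u) - 4*sin(u) + cos(u); evaluating from -pi to 0: ∫_{-pi}^{0} (u - 4) cos(u) du = (1) - (-1) = 2.
Integrating by parts (boundary term plus one more integral), an antiderivative of (2 - u) cos(u) is -u*sin(u) + 2*sin(u) - cos(u); evaluating from 0 to pi: ∫_{0}^{pi} (2 - u) cos(u) du = (1) - (-1) = 2.
Summing the pieces and multiplying by (1/pi) gives a_1 = 4/pi.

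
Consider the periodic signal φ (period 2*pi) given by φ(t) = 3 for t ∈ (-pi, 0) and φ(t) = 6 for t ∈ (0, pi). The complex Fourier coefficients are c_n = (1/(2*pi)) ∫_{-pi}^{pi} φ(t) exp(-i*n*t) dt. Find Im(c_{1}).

Since φ is real-valued, Im(c_{1}) = -(1/(2*pi)) ∫_{-pi}^{pi} φ(t) sin(t) dt = -b_{1}/2.
Split the integral at the breakpoints.
Directly, an antiderivative of (3) sin(t) is -3*cos(t); evaluating from -pi to 0: ∫_{-pi}^{0} (3) sin(t) dt = (-3) - (3) = -6.
Directly, an antiderivative of (6) sin(t) is -6*cos(t); evaluating from 0 to pi: ∫_{0}^{pi} (6) sin(t) dt = (6) - (-6) = 12.
So ∫_{-pi}^{pi} φ(t) sin(t) dt = 6.
Hence Im(c_{1}) = (-1/(2*pi))·(6) = -3/pi.

-3/pi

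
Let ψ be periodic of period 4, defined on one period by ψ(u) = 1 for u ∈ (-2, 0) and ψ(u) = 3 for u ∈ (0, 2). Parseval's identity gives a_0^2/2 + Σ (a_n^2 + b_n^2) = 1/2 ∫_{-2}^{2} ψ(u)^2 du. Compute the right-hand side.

1/2 ∫_{-2}^{2} ψ(u)^2 du = 1/2 · (20) = 10.

10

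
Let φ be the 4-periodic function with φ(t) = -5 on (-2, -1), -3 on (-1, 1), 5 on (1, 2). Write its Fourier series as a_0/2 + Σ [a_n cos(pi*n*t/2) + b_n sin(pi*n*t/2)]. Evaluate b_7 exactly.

10/(7*pi)

b_7 = 1/2 ∫_{-2}^{2} φ(t) sin(7*pi*t/2) dt.
Split the integral at the breakpoints.
Directly, an antiderivative of (-5) sin(7*pi*t/2) is 10*cos(7*pi*t/2)/(7*pi); evaluating from -2 to -1: ∫_{-2}^{-1} (-5) sin(7*pi*t/2) dt = (0) - (-10/(7*pi)) = 10/(7*pi).
Directly, an antiderivative of (-3) sin(7*pi*t/2) is 6*cos(7*pi*t/2)/(7*pi); evaluating from -1 to 1: ∫_{-1}^{1} (-3) sin(7*pi*t/2) dt = (0) - (0) = 0.
Directly, an antiderivative of (5) sin(7*pi*t/2) is -10*cos(7*pi*t/2)/(7*pi); evaluating from 1 to 2: ∫_{1}^{2} (5) sin(7*pi*t/2) dt = (10/(7*pi)) - (0) = 10/(7*pi).
Summing the pieces and multiplying by (1/2) gives b_7 = 10/(7*pi).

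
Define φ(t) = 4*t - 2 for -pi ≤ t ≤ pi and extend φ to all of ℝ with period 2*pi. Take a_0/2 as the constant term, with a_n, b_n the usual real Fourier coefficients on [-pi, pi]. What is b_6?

b_6 = 1/pi ∫_{-pi}^{pi} φ(t) sin(6*t) dt.
Integrating by parts (boundary term plus one more integral), an antiderivative of (4*t - 2) sin(6*t) is -2*t*cos(6*t)/3 + sin(6*t)/9 + cos(6*t)/3; evaluating from -pi to pi: ∫_{-pi}^{pi} (4*t - 2) sin(6*t) dt = (1/3 - 2*pi/3) - (1/3 + 2*pi/3) = -4*pi/3.
Hence b_6 = (1/pi)·(-4*pi/3) = -4/3.

-4/3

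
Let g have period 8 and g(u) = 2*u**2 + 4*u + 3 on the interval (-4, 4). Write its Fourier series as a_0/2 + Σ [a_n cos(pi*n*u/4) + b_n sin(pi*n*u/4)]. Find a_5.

-128/(25*pi**2)

a_5 = 1/4 ∫_{-4}^{4} g(u) cos(5*pi*u/4) du.
Integrating by parts twice (tabular method), an antiderivative of (2*u**2 + 4*u + 3) cos(5*pi*u/4) is 8*u**2*sin(5*pi*u/4)/(5*pi) + 16*u*sin(5*pi*u/4)/(5*pi) + 64*u*cos(5*pi*u/4)/(25*pi**2) - 256*sin(5*pi*u/4)/(125*pi**3) + 12*sin(5*pi*u/4)/(5*pi) + 64*cos(5*pi*u/4)/(25*pi**2); evaluating from -4 to 4: ∫_{-4}^{4} (2*u**2 + 4*u + 3) cos(5*pi*u/4) du = (-64/(5*pi**2)) - (192/(25*pi**2)) = -512/(25*pi**2).
Hence a_5 = (1/4)·(-512/(25*pi**2)) = -128/(25*pi**2).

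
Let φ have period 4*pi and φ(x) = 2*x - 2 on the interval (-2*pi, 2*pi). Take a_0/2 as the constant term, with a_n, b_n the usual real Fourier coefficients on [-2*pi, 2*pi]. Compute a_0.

a_0 = (1/(2*pi)) ∫_{-2*pi}^{2*pi} φ(x) dx = (1/(2*pi)) · (-8*pi) = -4.

-4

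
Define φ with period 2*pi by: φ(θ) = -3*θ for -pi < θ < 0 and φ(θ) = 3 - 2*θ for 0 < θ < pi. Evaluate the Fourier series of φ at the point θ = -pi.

3/2 + pi/2

At θ = -pi the one-sided limits are φ(-pi^-) = 3 - 2*pi and φ(-pi^+) = 3*pi.
By Dirichlet's theorem the series converges to their average, [(3 - 2*pi) + (3*pi)]/2 = 3/2 + pi/2.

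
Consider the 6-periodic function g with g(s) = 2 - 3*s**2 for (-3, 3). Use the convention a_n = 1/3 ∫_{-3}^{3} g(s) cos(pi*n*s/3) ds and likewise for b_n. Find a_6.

-3/pi**2

a_6 = 1/3 ∫_{-3}^{3} g(s) cos(2*pi*s) ds.
g is even and cos(2*pi*s) is even, so the integrand is even and a_6 = 2/3 ∫_0^{3} g(s) cos(2*pi*s) ds.
Integrating by parts twice (tabular method), an antiderivative of (2 - 3*s**2) cos(2*pi*s) is -3*s**2*sin(2*pi*s)/(2*pi) - 3*s*cos(2*pi*s)/(2*pi**2) + 3*sin(2*pi*s)/(4*pi**3) + sin(2*pi*s)/pi; evaluating from 0 to 3: ∫_{0}^{3} (2 - 3*s**2) cos(2*pi*s) ds = (-9/(2*pi**2)) - (0) = -9/(2*pi**2).
Hence a_6 = (2/3)·(-9/(2*pi**2)) = -3/pi**2.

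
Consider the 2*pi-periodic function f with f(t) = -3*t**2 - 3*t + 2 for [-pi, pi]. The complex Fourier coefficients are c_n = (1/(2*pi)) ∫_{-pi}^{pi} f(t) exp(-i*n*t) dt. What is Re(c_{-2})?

-3/2

Since f is real-valued, Re(c_{-2}) = (1/(2*pi)) ∫_{-pi}^{pi} f(t) cos(-2*t) dt = a_{2}/2.
Integrating by parts twice (tabular method), an antiderivative of (-3*t**2 - 3*t + 2) cos(-2*t) is -3*t**2*sin(2*t)/2 - 3*t*sin(2*t)/2 - 3*t*cos(2*t)/2 + 7*sin(2*t)/4 - 3*cos(2*t)/4; evaluating from -pi to pi: ∫_{-pi}^{pi} (-3*t**2 - 3*t + 2) cos(-2*t) dt = (-3*pi/2 - 3/4) - (-3/4 + 3*pi/2) = -3*pi.
Hence Re(c_{-2}) = (1/(2*pi))·(-3*pi) = -3/2.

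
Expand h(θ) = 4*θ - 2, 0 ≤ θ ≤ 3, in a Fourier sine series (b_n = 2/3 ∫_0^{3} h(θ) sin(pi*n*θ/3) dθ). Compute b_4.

b_4 = 2/3 ∫_0^{3} (4*θ - 2) sin(4*pi*θ/3) dθ.
Integrating by parts (boundary term plus one more integral), an antiderivative of (4*θ - 2) sin(4*pi*θ/3) is -3*θ*cos(4*pi*θ/3)/pi + 9*sin(4*pi*θ/3)/(4*pi**2) + 3*cos(4*pi*θ/3)/(2*pi); evaluating from 0 to 3: ∫_{0}^{3} (4*θ - 2) sin(4*pi*θ/3) dθ = (-15/(2*pi)) - (3/(2*pi)) = -9/pi.
Hence b_4 = (2/3)·(-9/pi) = -6/pi.

-6/pi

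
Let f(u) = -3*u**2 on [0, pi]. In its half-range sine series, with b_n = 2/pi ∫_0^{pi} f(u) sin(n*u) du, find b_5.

6*(4 - 25*pi**2)/(125*pi)

b_5 = 2/pi ∫_0^{pi} (-3*u**2) sin(5*u) du.
Integrating by parts twice (tabular method), an antiderivative of (-3*u**2) sin(5*u) is 3*u**2*cos(5*u)/5 - 6*u*sin(5*u)/25 - 6*cos(5*u)/125; evaluating from 0 to pi: ∫_{0}^{pi} (-3*u**2) sin(5*u) du = (6/125 - 3*pi**2/5) - (-6/125) = 12/125 - 3*pi**2/5.
Hence b_5 = (2/pi)·(12/125 - 3*pi**2/5) = 6*(4 - 25*pi**2)/(125*pi).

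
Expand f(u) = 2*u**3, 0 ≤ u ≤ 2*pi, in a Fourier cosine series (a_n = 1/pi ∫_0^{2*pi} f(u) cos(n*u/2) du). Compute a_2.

24*pi

a_2 = 1/pi ∫_0^{2*pi} (2*u**3) cos(u) du.
Integrating by parts three times (tabular method), an antiderivative of (2*u**3) cos(u) is 2*u**3*sin(u) + 6*u**2*cos(u) - 12*u*sin(u) - 12*cos(u); evaluating from 0 to 2*pi: ∫_{0}^{2*pi} (2*u**3) cos(u) du = (-12 + 24*pi**2) - (-12) = 24*pi**2.
Hence a_2 = (1/pi)·(24*pi**2) = 24*pi.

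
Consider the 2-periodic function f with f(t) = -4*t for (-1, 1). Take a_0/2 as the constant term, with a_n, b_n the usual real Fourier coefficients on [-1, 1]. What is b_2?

4/pi

b_2 = ∫_{-1}^{1} f(t) sin(2*pi*t) dt.
f is odd and sin(2*pi*t) is odd, so the integrand is even and b_2 = 2 ∫_0^{1} f(t) sin(2*pi*t) dt.
Integrating by parts (boundary term plus one more integral), an antiderivative of (-4*t) sin(2*pi*t) is 2*t*cos(2*pi*t)/pi - sin(2*pi*t)/pi**2; evaluating from 0 to 1: ∫_{0}^{1} (-4*t) sin(2*pi*t) dt = (2/pi) - (0) = 2/pi.
Hence b_2 = 2·(2/pi) = 4/pi.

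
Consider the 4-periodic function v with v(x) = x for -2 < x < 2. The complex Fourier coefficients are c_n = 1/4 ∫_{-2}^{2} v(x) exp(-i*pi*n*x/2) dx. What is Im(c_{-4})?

Since v is real-valued, Im(c_{-4}) = -1/4 ∫_{-2}^{2} v(x) sin(-2*pi*x) dx = b_{4}/2.
v is odd and sin(-2*pi*x) is odd, so the integrand is even: ∫_{-2}^{2} v(x) sin(-2*pi*x) dx = 2∫_0^{2} v(x) sin(-2*pi*x) dx.
Integrating by parts (boundary term plus one more integral), an antiderivative of (x) sin(-2*pi*x) is x*cos(2*pi*x)/(2*pi) - sin(2*pi*x)/(4*pi**2); evaluating from 0 to 2: ∫_{0}^{2} (x) sin(-2*pi*x) dx = (1/pi) - (0) = 1/pi.
So ∫_{-2}^{2} v(x) sin(-2*pi*x) dx = 2/pi.
Hence Im(c_{-4}) = (-1/4)·(2/pi) = -1/(2*pi).

-1/(2*pi)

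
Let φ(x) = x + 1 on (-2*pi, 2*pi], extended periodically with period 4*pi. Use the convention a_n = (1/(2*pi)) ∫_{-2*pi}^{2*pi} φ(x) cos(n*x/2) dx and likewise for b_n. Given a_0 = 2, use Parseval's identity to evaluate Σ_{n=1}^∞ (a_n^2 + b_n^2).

Parseval: a_0^2/2 + Σ_{n≥1} (a_n^2+b_n^2) = (1/(2*pi)) ∫_{-2*pi}^{2*pi} φ(x)^2 dx = 2 + 8*pi**2/3.
Subtract a_0^2/2 = 2: Σ (a_n^2+b_n^2) = 8*pi**2/3.

8*pi**2/3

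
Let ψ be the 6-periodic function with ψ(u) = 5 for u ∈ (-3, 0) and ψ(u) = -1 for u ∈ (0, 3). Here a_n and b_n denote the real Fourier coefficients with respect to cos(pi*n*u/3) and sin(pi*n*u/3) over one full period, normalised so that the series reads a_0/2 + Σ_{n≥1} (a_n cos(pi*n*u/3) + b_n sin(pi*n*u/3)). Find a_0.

a_0 = 1/3 ∫_{-3}^{3} ψ(u) du = 1/3 · (12) = 4.

4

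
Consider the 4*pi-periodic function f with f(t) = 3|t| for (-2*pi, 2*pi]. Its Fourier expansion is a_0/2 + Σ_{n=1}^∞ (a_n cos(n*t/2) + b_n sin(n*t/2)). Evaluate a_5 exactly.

-24/(25*pi)

a_5 = (1/(2*pi)) ∫_{-2*pi}^{2*pi} f(t) cos(5*t/2) dt.
f is even and cos(5*t/2) is even, so the integrand is even and a_5 = 1/pi ∫_0^{2*pi} f(t) cos(5*t/2) dt.
Integrating by parts (boundary term plus one more integral), an antiderivative of (3*t) cos(5*t/2) is 6*t*sin(5*t/2)/5 + 12*cos(5*t/2)/25; evaluating from 0 to 2*pi: ∫_{0}^{2*pi} (3*t) cos(5*t/2) dt = (-12/25) - (12/25) = -24/25.
Hence a_5 = (1/pi)·(-24/25) = -24/(25*pi).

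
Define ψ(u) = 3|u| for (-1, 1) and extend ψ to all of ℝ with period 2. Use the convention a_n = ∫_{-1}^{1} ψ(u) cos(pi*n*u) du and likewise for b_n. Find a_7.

-12/(49*pi**2)

a_7 = ∫_{-1}^{1} ψ(u) cos(7*pi*u) du.
ψ is even and cos(7*pi*u) is even, so the integrand is even and a_7 = 2 ∫_0^{1} ψ(u) cos(7*pi*u) du.
Integrating by parts (boundary term plus one more integral), an antiderivative of (3*u) cos(7*pi*u) is 3*u*sin(7*pi*u)/(7*pi) + 3*cos(7*pi*u)/(49*pi**2); evaluating from 0 to 1: ∫_{0}^{1} (3*u) cos(7*pi*u) du = (-3/(49*pi**2)) - (3/(49*pi**2)) = -6/(49*pi**2).
Hence a_7 = 2·(-6/(49*pi**2)) = -12/(49*pi**2).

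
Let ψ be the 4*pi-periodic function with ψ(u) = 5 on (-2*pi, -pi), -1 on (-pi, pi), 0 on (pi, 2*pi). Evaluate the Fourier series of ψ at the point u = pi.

-1/2

At u = pi the one-sided limits are ψ(pi^-) = -1 and ψ(pi^+) = 0.
By Dirichlet's theorem the series converges to their average, [(-1) + (0)]/2 = -1/2.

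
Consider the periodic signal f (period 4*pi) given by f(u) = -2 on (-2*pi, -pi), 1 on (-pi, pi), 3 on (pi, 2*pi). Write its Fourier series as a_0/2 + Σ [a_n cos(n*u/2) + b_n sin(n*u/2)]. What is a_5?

1/(5*pi)

a_5 = (1/(2*pi)) ∫_{-2*pi}^{2*pi} f(u) cos(5*u/2) du.
Split the integral at the breakpoints.
Directly, an antiderivative of (-2) cos(5*u/2) is -4*sin(5*u/2)/5; evaluating from -2*pi to -pi: ∫_{-2*pi}^{-pi} (-2) cos(5*u/2) du = (4/5) - (0) = 4/5.
Directly, an antiderivative of (1) cos(5*u/2) is 2*sin(5*u/2)/5; evaluating from -pi to pi: ∫_{-pi}^{pi} (1) cos(5*u/2) du = (2/5) - (-2/5) = 4/5.
Directly, an antiderivative of (3) cos(5*u/2) is 6*sin(5*u/2)/5; evaluating from pi to 2*pi: ∫_{pi}^{2*pi} (3) cos(5*u/2) du = (0) - (6/5) = -6/5.
Summing the pieces and multiplying by (1/(2*pi)) gives a_5 = 1/(5*pi).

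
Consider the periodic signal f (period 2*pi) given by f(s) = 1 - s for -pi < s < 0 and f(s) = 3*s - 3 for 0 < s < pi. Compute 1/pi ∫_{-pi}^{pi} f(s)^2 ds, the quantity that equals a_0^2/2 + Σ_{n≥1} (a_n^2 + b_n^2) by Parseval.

1/pi ∫_{-pi}^{pi} f(s)^2 ds = 1/pi · (2*pi*(-12*pi + 15 + 5*pi**2)/3) = -8*pi + 10 + 10*pi**2/3.

-8*pi + 10 + 10*pi**2/3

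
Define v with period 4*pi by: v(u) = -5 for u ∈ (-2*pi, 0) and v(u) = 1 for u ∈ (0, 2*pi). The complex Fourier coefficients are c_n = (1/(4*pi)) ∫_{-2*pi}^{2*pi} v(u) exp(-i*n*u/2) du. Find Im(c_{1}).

-6/pi

Since v is real-valued, Im(c_{1}) = -(1/(4*pi)) ∫_{-2*pi}^{2*pi} v(u) sin(u/2) du = -b_{1}/2.
Split the integral at the breakpoints.
Directly, an antiderivative of (-5) sin(u/2) is 10*cos(u/2); evaluating from -2*pi to 0: ∫_{-2*pi}^{0} (-5) sin(u/2) du = (10) - (-10) = 20.
Directly, an antiderivative of (1) sin(u/2) is -2*cos(u/2); evaluating from 0 to 2*pi: ∫_{0}^{2*pi} (1) sin(u/2) du = (2) - (-2) = 4.
So ∫_{-2*pi}^{2*pi} v(u) sin(u/2) du = 24.
Hence Im(c_{1}) = (-1/(4*pi))·(24) = -6/pi.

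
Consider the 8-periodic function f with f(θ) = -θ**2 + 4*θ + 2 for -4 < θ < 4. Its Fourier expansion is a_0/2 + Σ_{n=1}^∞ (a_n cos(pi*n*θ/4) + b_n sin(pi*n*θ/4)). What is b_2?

b_2 = 1/4 ∫_{-4}^{4} f(θ) sin(pi*θ/2) dθ.
Integrating by parts twice (tabular method), an antiderivative of (-θ**2 + 4*θ + 2) sin(pi*θ/2) is 2*θ**2*cos(pi*θ/2)/pi - 8*θ*sin(pi*θ/2)/pi**2 - 8*θ*cos(pi*θ/2)/pi + 16*sin(pi*θ/2)/pi**2 - 4*cos(pi*θ/2)/pi - 16*cos(pi*θ/2)/pi**3; evaluating from -4 to 4: ∫_{-4}^{4} (-θ**2 + 4*θ + 2) sin(pi*θ/2) dθ = (-4/pi - 16/pi**3) - (-16/pi**3 + 60/pi) = -64/pi.
Hence b_2 = (1/4)·(-64/pi) = -16/pi.

-16/pi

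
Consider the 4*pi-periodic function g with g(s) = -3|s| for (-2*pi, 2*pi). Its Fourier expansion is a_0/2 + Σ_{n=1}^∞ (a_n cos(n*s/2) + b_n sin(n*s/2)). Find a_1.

a_1 = (1/(2*pi)) ∫_{-2*pi}^{2*pi} g(s) cos(s/2) ds.
g is even and cos(s/2) is even, so the integrand is even and a_1 = 1/pi ∫_0^{2*pi} g(s) cos(s/2) ds.
Integrating by parts (boundary term plus one more integral), an antiderivative of (-3*s) cos(s/2) is -6*s*sin(s/2) - 12*cos(s/2); evaluating from 0 to 2*pi: ∫_{0}^{2*pi} (-3*s) cos(s/2) ds = (12) - (-12) = 24.
Hence a_1 = (1/pi)·(24) = 24/pi.

24/pi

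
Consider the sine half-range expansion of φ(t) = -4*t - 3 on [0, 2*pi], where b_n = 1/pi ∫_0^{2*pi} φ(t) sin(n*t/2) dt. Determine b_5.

b_5 = 1/pi ∫_0^{2*pi} (-4*t - 3) sin(5*t/2) dt.
Integrating by parts (boundary term plus one more integral), an antiderivative of (-4*t - 3) sin(5*t/2) is 8*t*cos(5*t/2)/5 - 16*sin(5*t/2)/25 + 6*cos(5*t/2)/5; evaluating from 0 to 2*pi: ∫_{0}^{2*pi} (-4*t - 3) sin(5*t/2) dt = (-16*pi/5 - 6/5) - (6/5) = -16*pi/5 - 12/5.
Hence b_5 = (1/pi)·(-16*pi/5 - 12/5) = 4*(-4*pi - 3)/(5*pi).

4*(-4*pi - 3)/(5*pi)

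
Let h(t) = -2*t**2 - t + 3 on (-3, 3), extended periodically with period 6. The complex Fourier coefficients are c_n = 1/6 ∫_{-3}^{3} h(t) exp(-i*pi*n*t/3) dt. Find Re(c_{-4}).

-9/(4*pi**2)

Since h is real-valued, Re(c_{-4}) = 1/6 ∫_{-3}^{3} h(t) cos(-4*pi*t/3) dt = a_{4}/2.
Integrating by parts twice (tabular method), an antiderivative of (-2*t**2 - t + 3) cos(-4*pi*t/3) is -3*t**2*sin(4*pi*t/3)/(2*pi) - 3*t*sin(4*pi*t/3)/(4*pi) - 9*t*cos(4*pi*t/3)/(4*pi**2) + 27*sin(4*pi*t/3)/(16*pi**3) + 9*sin(4*pi*t/3)/(4*pi) - 9*cos(4*pi*t/3)/(16*pi**2); evaluating from -3 to 3: ∫_{-3}^{3} (-2*t**2 - t + 3) cos(-4*pi*t/3) dt = (-117/(16*pi**2)) - (99/(16*pi**2)) = -27/(2*pi**2).
Hence Re(c_{-4}) = (1/6)·(-27/(2*pi**2)) = -9/(4*pi**2).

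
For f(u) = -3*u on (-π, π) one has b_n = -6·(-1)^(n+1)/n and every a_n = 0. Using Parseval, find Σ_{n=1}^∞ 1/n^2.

pi**2/6

Parseval: Σ b_n^2 = (1/π) ∫_{-π}^{π} f(u)^2 du = 6*pi**2.
Σ b_n^2 = Σ 36/n^2, so Σ 1/n^2 = (6*pi**2)/36 = pi**2/6.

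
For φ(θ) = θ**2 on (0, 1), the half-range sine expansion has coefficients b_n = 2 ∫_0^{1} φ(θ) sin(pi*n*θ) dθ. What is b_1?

-8/pi**3 + 2/pi

b_1 = 2 ∫_0^{1} (θ**2) sin(pi*θ) dθ.
Integrating by parts twice (tabular method), an antiderivative of (θ**2) sin(pi*θ) is -θ**2*cos(pi*θ)/pi + 2*θ*sin(pi*θ)/pi**2 + 2*cos(pi*θ)/pi**3; evaluating from 0 to 1: ∫_{0}^{1} (θ**2) sin(pi*θ) dθ = ((-2 + pi**2)/pi**3) - (2/pi**3) = (-4 + pi**2)/pi**3.
Hence b_1 = 2·((-4 + pi**2)/pi**3) = -8/pi**3 + 2/pi.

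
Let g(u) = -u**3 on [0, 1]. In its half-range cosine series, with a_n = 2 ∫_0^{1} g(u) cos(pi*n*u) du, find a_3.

a_3 = 2 ∫_0^{1} (-u**3) cos(3*pi*u) du.
Integrating by parts three times (tabular method), an antiderivative of (-u**3) cos(3*pi*u) is -u**3*sin(3*pi*u)/(3*pi) - u**2*cos(3*pi*u)/(3*pi**2) + 2*u*sin(3*pi*u)/(9*pi**3) + 2*cos(3*pi*u)/(27*pi**4); evaluating from 0 to 1: ∫_{0}^{1} (-u**3) cos(3*pi*u) du = ((-2 + 9*pi**2)/(27*pi**4)) - (2/(27*pi**4)) = (-4 + 9*pi**2)/(27*pi**4).
Hence a_3 = 2·((-4 + 9*pi**2)/(27*pi**4)) = 2*(-4 + 9*pi**2)/(27*pi**4).

2*(-4 + 9*pi**2)/(27*pi**4)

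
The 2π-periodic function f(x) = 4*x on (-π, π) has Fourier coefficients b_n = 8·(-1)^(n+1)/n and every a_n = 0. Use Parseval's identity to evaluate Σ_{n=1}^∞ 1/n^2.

pi**2/6

Parseval: Σ b_n^2 = (1/π) ∫_{-π}^{π} f(x)^2 dx = 32*pi**2/3.
Σ b_n^2 = Σ 64/n^2, so Σ 1/n^2 = (32*pi**2/3)/64 = pi**2/6.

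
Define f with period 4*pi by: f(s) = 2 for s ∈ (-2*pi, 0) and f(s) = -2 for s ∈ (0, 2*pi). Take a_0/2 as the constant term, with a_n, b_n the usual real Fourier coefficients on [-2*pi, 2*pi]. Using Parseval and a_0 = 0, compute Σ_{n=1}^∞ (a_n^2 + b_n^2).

8

Parseval: a_0^2/2 + Σ_{n≥1} (a_n^2+b_n^2) = (1/(2*pi)) ∫_{-2*pi}^{2*pi} f(s)^2 ds = 8.
Subtract a_0^2/2 = 0: Σ (a_n^2+b_n^2) = 8.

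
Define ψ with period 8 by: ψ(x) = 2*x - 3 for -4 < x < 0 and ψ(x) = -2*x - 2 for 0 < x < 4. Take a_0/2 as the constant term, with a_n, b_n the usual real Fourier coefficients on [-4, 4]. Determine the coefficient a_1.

a_1 = 1/4 ∫_{-4}^{4} ψ(x) cos(pi*x/4) dx.
Split the integral at the breakpoints.
Integrating by parts (boundary term plus one more integral), an antiderivative of (2*x - 3) cos(pi*x/4) is 8*x*sin(pi*x/4)/pi - 12*sin(pi*x/4)/pi + 32*cos(pi*x/4)/pi**2; evaluating from -4 to 0: ∫_{-4}^{0} (2*x - 3) cos(pi*x/4) dx = (32/pi**2) - (-32/pi**2) = 64/pi**2.
Integrating by parts (boundary term plus one more integral), an antiderivative of (-2*x - 2) cos(pi*x/4) is -8*x*sin(pi*x/4)/pi - 8*sin(pi*x/4)/pi - 32*cos(pi*x/4)/pi**2; evaluating from 0 to 4: ∫_{0}^{4} (-2*x - 2) cos(pi*x/4) dx = (32/pi**2) - (-32/pi**2) = 64/pi**2.
Summing the pieces and multiplying by (1/4) gives a_1 = 32/pi**2.

32/pi**2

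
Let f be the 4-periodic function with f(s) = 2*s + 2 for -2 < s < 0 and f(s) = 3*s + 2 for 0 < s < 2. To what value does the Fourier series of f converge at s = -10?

s = -10 differs from s = -2 by -2 full period(s), and the series is 4-periodic.
At s = -2 the one-sided limits are f(-2^-) = 8 and f(-2^+) = -2.
By Dirichlet's theorem the series converges to their average, [(8) + (-2)]/2 = 3.

3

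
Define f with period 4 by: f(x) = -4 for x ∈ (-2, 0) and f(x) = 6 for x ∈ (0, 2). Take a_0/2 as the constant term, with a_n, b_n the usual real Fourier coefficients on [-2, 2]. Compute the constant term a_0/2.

a_0 = 1/2 ∫_{-2}^{2} f(x) dx = 1/2 · (4) = 2.
So the constant term a_0/2 = 1.

1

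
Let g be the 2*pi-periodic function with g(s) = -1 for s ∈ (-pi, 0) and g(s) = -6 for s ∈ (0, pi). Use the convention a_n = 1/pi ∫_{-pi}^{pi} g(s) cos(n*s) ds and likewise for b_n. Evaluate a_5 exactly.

0

a_5 = 1/pi ∫_{-pi}^{pi} g(s) cos(5*s) ds.
Split the integral at the breakpoints.
Directly, an antiderivative of (-1) cos(5*s) is -sin(5*s)/5; evaluating from -pi to 0: ∫_{-pi}^{0} (-1) cos(5*s) ds = (0) - (0) = 0.
Directly, an antiderivative of (-6) cos(5*s) is -6*sin(5*s)/5; evaluating from 0 to pi: ∫_{0}^{pi} (-6) cos(5*s) ds = (0) - (0) = 0.
Summing the pieces and multiplying by (1/pi) gives a_5 = 0.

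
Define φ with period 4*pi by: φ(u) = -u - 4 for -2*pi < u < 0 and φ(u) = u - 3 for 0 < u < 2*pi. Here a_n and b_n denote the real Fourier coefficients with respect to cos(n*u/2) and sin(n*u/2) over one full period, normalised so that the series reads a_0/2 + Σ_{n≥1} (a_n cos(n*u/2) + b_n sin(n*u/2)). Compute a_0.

a_0 = (1/(2*pi)) ∫_{-2*pi}^{2*pi} φ(u) du = (1/(2*pi)) · (2*pi*(-7 + 2*pi)) = -7 + 2*pi.

-7 + 2*pi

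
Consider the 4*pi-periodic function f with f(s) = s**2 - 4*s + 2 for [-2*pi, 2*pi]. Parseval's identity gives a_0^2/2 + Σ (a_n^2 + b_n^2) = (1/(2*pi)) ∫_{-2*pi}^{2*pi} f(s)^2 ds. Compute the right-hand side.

8 + 160*pi**2/3 + 32*pi**4/5

(1/(2*pi)) ∫_{-2*pi}^{2*pi} f(s)^2 ds = (1/(2*pi)) · (16*pi*(15 + 100*pi**2 + 12*pi**4)/15) = 8 + 160*pi**2/3 + 32*pi**4/5.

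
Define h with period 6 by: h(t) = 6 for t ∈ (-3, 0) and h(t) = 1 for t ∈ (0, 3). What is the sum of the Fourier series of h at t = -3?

7/2

At t = -3 the one-sided limits are h(-3^-) = 1 and h(-3^+) = 6.
By Dirichlet's theorem the series converges to their average, [(1) + (6)]/2 = 7/2.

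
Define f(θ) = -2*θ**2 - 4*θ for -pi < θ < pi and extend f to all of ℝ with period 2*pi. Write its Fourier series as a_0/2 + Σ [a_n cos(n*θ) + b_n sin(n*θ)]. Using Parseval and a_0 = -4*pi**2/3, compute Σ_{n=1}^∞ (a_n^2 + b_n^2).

Parseval: a_0^2/2 + Σ_{n≥1} (a_n^2+b_n^2) = 1/pi ∫_{-pi}^{pi} f(θ)^2 dθ = 8*pi**2*(20 + 3*pi**2)/15.
Subtract a_0^2/2 = 8*pi**4/9: Σ (a_n^2+b_n^2) = 32*pi**2*(pi**2 + 15)/45.

32*pi**2*(pi**2 + 15)/45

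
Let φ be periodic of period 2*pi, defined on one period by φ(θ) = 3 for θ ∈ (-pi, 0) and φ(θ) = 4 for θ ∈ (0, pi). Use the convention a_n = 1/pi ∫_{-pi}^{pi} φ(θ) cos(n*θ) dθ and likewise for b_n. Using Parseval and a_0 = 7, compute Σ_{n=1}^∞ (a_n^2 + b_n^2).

1/2

Parseval: a_0^2/2 + Σ_{n≥1} (a_n^2+b_n^2) = 1/pi ∫_{-pi}^{pi} φ(θ)^2 dθ = 25.
Subtract a_0^2/2 = 49/2: Σ (a_n^2+b_n^2) = 1/2.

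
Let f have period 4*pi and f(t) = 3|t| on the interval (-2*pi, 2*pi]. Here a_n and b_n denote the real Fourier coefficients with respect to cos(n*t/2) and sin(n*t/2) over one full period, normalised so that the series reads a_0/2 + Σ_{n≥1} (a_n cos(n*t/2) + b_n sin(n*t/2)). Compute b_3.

0

b_3 = (1/(2*pi)) ∫_{-2*pi}^{2*pi} f(t) sin(3*t/2) dt.
f is even and sin(3*t/2) is odd, so the integrand is odd over a symmetric interval and the integral vanishes.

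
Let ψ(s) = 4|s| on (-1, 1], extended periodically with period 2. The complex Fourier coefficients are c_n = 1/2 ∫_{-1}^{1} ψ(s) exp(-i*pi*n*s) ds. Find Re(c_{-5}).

-8/(25*pi**2)

Since ψ is real-valued, Re(c_{-5}) = 1/2 ∫_{-1}^{1} ψ(s) cos(-5*pi*s) ds = a_{5}/2.
ψ is even and cos(-5*pi*s) is even, so the integrand is even: ∫_{-1}^{1} ψ(s) cos(-5*pi*s) ds = 2∫_0^{1} ψ(s) cos(-5*pi*s) ds.
Integrating by parts (boundary term plus one more integral), an antiderivative of (4*s) cos(-5*pi*s) is 4*s*sin(5*pi*s)/(5*pi) + 4*cos(5*pi*s)/(25*pi**2); evaluating from 0 to 1: ∫_{0}^{1} (4*s) cos(-5*pi*s) ds = (-4/(25*pi**2)) - (4/(25*pi**2)) = -8/(25*pi**2).
So ∫_{-1}^{1} ψ(s) cos(-5*pi*s) ds = -16/(25*pi**2).
Hence Re(c_{-5}) = (1/2)·(-16/(25*pi**2)) = -8/(25*pi**2).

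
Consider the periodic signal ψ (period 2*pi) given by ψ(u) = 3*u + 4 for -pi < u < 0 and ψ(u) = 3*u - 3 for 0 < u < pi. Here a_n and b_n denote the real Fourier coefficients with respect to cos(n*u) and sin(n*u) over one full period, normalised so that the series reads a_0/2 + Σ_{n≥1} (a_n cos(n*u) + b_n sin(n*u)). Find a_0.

a_0 = 1/pi ∫_{-pi}^{pi} ψ(u) du = 1/pi · (pi) = 1.

1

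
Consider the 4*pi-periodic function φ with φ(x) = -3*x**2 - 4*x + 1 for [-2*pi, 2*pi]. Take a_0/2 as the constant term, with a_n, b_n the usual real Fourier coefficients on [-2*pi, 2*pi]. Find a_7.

a_7 = (1/(2*pi)) ∫_{-2*pi}^{2*pi} φ(x) cos(7*x/2) dx.
Integrating by parts twice (tabular method), an antiderivative of (-3*x**2 - 4*x + 1) cos(7*x/2) is -6*x**2*sin(7*x/2)/7 - 8*x*sin(7*x/2)/7 - 24*x*cos(7*x/2)/49 + 146*sin(7*x/2)/343 - 16*cos(7*x/2)/49; evaluating from -2*pi to 2*pi: ∫_{-2*pi}^{2*pi} (-3*x**2 - 4*x + 1) cos(7*x/2) dx = (16/49 + 48*pi/49) - (16/49 - 48*pi/49) = 96*pi/49.
Hence a_7 = (1/(2*pi))·(96*pi/49) = 48/49.

48/49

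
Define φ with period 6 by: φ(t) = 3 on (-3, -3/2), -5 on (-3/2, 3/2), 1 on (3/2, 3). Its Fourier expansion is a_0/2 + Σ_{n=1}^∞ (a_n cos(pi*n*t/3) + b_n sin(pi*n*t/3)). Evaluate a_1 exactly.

-14/pi

a_1 = 1/3 ∫_{-3}^{3} φ(t) cos(pi*t/3) dt.
Split the integral at the breakpoints.
Directly, an antiderivative of (3) cos(pi*t/3) is 9*sin(pi*t/3)/pi; evaluating from -3 to -3/2: ∫_{-3}^{-3/2} (3) cos(pi*t/3) dt = (-9/pi) - (0) = -9/pi.
Directly, an antiderivative of (-5) cos(pi*t/3) is -15*sin(pi*t/3)/pi; evaluating from -3/2 to 3/2: ∫_{-3/2}^{3/2} (-5) cos(pi*t/3) dt = (-15/pi) - (15/pi) = -30/pi.
Directly, an antiderivative of (1) cos(pi*t/3) is 3*sin(pi*t/3)/pi; evaluating from 3/2 to 3: ∫_{3/2}^{3} (1) cos(pi*t/3) dt = (0) - (3/pi) = -3/pi.
Summing the pieces and multiplying by (1/3) gives a_1 = -14/pi.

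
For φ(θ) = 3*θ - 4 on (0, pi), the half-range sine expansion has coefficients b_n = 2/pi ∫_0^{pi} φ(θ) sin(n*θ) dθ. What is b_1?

6 - 16/pi

b_1 = 2/pi ∫_0^{pi} (3*θ - 4) sin(θ) dθ.
Integrating by parts (boundary term plus one more integral), an antiderivative of (3*θ - 4) sin(θ) is -3*θ*cos(θ) + 3*sin(θ) + 4*cos(θ); evaluating from 0 to pi: ∫_{0}^{pi} (3*θ - 4) sin(θ) dθ = (-4 + 3*pi) - (4) = -8 + 3*pi.
Hence b_1 = (2/pi)·(-8 + 3*pi) = 6 - 16/pi.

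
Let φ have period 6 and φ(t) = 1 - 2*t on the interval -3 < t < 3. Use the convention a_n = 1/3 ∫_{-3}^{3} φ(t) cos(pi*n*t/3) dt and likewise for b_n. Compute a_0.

2

a_0 = 1/3 ∫_{-3}^{3} φ(t) dt = 1/3 · (6) = 2.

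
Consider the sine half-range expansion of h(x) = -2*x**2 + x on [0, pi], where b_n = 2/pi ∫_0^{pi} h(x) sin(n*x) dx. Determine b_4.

b_4 = 2/pi ∫_0^{pi} (-2*x**2 + x) sin(4*x) dx.
Integrating by parts twice (tabular method), an antiderivative of (-2*x**2 + x) sin(4*x) is x**2*cos(4*x)/2 - x*sin(4*x)/4 - x*cos(4*x)/4 + sin(4*x)/16 - cos(4*x)/16; evaluating from 0 to pi: ∫_{0}^{pi} (-2*x**2 + x) sin(4*x) dx = (-pi/4 - 1/16 + pi**2/2) - (-1/16) = pi*(-1 + 2*pi)/4.
Hence b_4 = (2/pi)·(pi*(-1 + 2*pi)/4) = -1/2 + pi.

-1/2 + pi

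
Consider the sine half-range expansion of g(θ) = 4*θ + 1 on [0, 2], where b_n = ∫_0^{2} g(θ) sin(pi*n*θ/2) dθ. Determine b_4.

-4/pi

b_4 = ∫_0^{2} (4*θ + 1) sin(2*pi*θ) dθ.
Integrating by parts (boundary term plus one more integral), an antiderivative of (4*θ + 1) sin(2*pi*θ) is -2*θ*cos(2*pi*θ)/pi + sin(2*pi*θ)/pi**2 - cos(2*pi*θ)/(2*pi); evaluating from 0 to 2: ∫_{0}^{2} (4*θ + 1) sin(2*pi*θ) dθ = (-9/(2*pi)) - (-1/(2*pi)) = -4/pi.
Hence b_4 = -4/pi.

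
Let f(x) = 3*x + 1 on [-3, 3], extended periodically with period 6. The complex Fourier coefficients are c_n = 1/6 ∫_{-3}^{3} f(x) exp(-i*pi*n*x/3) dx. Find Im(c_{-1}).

Since f is real-valued, Im(c_{-1}) = -1/6 ∫_{-3}^{3} f(x) sin(-pi*x/3) dx = b_{1}/2.
Integrating by parts (boundary term plus one more integral), an antiderivative of (3*x + 1) sin(-pi*x/3) is 9*x*cos(pi*x/3)/pi - 27*sin(pi*x/3)/pi**2 + 3*cos(pi*x/3)/pi; evaluating from -3 to 3: ∫_{-3}^{3} (3*x + 1) sin(-pi*x/3) dx = (-30/pi) - (24/pi) = -54/pi.
Hence Im(c_{-1}) = (-1/6)·(-54/pi) = 9/pi.

9/pi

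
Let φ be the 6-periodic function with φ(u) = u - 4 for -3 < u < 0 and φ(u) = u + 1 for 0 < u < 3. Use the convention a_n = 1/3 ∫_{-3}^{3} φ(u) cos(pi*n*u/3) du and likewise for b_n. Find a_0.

a_0 = 1/3 ∫_{-3}^{3} φ(u) du = 1/3 · (-9) = -3.

-3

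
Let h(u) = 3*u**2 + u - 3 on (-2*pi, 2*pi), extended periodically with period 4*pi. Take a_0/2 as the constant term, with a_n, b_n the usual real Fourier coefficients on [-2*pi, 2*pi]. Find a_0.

-6 + 8*pi**2

a_0 = (1/(2*pi)) ∫_{-2*pi}^{2*pi} h(u) du = (1/(2*pi)) · (-12*pi + 16*pi**3) = -6 + 8*pi**2.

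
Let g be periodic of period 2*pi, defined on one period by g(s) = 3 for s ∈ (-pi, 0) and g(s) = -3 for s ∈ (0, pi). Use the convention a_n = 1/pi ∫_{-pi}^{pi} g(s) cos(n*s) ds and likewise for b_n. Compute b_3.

b_3 = 1/pi ∫_{-pi}^{pi} g(s) sin(3*s) ds.
g is odd and sin(3*s) is odd, so the integrand is even and b_3 = 2/pi ∫_0^{pi} g(s) sin(3*s) ds.
Directly, an antiderivative of (-3) sin(3*s) is cos(3*s); evaluating from 0 to pi: ∫_{0}^{pi} (-3) sin(3*s) ds = (-1) - (1) = -2.
Hence b_3 = (2/pi)·(-2) = -4/pi.

-4/pi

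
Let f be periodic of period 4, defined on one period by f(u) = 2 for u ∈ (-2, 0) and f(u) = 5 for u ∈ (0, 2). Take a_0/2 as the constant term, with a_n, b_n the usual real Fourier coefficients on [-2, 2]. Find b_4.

b_4 = 1/2 ∫_{-2}^{2} f(u) sin(2*pi*u) du.
Split the integral at the breakpoints.
Directly, an antiderivative of (2) sin(2*pi*u) is -cos(2*pi*u)/pi; evaluating from -2 to 0: ∫_{-2}^{0} (2) sin(2*pi*u) du = (-1/pi) - (-1/pi) = 0.
Directly, an antiderivative of (5) sin(2*pi*u) is -5*cos(2*pi*u)/(2*pi); evaluating from 0 to 2: ∫_{0}^{2} (5) sin(2*pi*u) du = (-5/(2*pi)) - (-5/(2*pi)) = 0.
Summing the pieces and multiplying by (1/2) gives b_4 = 0.

0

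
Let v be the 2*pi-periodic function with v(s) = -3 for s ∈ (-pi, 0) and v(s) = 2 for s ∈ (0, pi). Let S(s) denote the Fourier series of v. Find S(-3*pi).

s = -3*pi differs from s = -pi by -1 full period(s), and the series is 2*pi-periodic.
At s = -pi the one-sided limits are v(-pi^-) = 2 and v(-pi^+) = -3.
By Dirichlet's theorem the series converges to their average, [(2) + (-3)]/2 = -1/2.

-1/2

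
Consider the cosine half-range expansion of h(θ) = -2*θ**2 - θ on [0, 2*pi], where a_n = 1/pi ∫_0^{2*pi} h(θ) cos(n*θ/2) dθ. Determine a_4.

-2

a_4 = 1/pi ∫_0^{2*pi} (-2*θ**2 - θ) cos(2*θ) dθ.
Integrating by parts twice (tabular method), an antiderivative of (-2*θ**2 - θ) cos(2*θ) is -θ**2*sin(2*θ) - θ*sin(2*θ)/2 - θ*cos(2*θ) + sin(2*θ)/2 - cos(2*θ)/4; evaluating from 0 to 2*pi: ∫_{0}^{2*pi} (-2*θ**2 - θ) cos(2*θ) dθ = (-2*pi - 1/4) - (-1/4) = -2*pi.
Hence a_4 = (1/pi)·(-2*pi) = -2.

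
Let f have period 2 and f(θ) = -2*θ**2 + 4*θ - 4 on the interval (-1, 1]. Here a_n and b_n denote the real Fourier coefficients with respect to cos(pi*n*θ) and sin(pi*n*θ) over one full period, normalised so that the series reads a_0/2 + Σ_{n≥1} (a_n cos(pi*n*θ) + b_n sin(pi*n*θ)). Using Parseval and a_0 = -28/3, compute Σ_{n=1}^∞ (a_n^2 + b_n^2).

512/45

Parseval: a_0^2/2 + Σ_{n≥1} (a_n^2+b_n^2) = ∫_{-1}^{1} f(θ)^2 dθ = 824/15.
Subtract a_0^2/2 = 392/9: Σ (a_n^2+b_n^2) = 512/45.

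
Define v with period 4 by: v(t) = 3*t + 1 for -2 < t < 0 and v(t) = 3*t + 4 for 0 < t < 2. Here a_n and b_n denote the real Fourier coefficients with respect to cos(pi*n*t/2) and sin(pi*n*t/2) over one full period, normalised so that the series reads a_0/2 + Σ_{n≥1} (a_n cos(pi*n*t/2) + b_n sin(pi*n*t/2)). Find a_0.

a_0 = 1/2 ∫_{-2}^{2} v(t) dt = 1/2 · (10) = 5.

5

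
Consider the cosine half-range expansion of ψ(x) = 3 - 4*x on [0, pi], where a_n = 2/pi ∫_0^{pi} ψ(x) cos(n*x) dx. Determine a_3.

a_3 = 2/pi ∫_0^{pi} (3 - 4*x) cos(3*x) dx.
Integrating by parts (boundary term plus one more integral), an antiderivative of (3 - 4*x) cos(3*x) is -4*x*sin(3*x)/3 + sin(3*x) - 4*cos(3*x)/9; evaluating from 0 to pi: ∫_{0}^{pi} (3 - 4*x) cos(3*x) dx = (4/9) - (-4/9) = 8/9.
Hence a_3 = (2/pi)·(8/9) = 16/(9*pi).

16/(9*pi)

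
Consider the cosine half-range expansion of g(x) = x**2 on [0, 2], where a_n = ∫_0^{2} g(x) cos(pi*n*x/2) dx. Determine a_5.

a_5 = ∫_0^{2} (x**2) cos(5*pi*x/2) dx.
Integrating by parts twice (tabular method), an antiderivative of (x**2) cos(5*pi*x/2) is 2*x**2*sin(5*pi*x/2)/(5*pi) + 8*x*cos(5*pi*x/2)/(25*pi**2) - 16*sin(5*pi*x/2)/(125*pi**3); evaluating from 0 to 2: ∫_{0}^{2} (x**2) cos(5*pi*x/2) dx = (-16/(25*pi**2)) - (0) = -16/(25*pi**2).
Hence a_5 = -16/(25*pi**2).

-16/(25*pi**2)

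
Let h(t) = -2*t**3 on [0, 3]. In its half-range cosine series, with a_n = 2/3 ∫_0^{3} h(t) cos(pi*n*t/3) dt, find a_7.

a_7 = 2/3 ∫_0^{3} (-2*t**3) cos(7*pi*t/3) dt.
Integrating by parts three times (tabular method), an antiderivative of (-2*t**3) cos(7*pi*t/3) is -6*t**3*sin(7*pi*t/3)/(7*pi) - 54*t**2*cos(7*pi*t/3)/(49*pi**2) + 324*t*sin(7*pi*t/3)/(343*pi**3) + 972*cos(7*pi*t/3)/(2401*pi**4); evaluating from 0 to 3: ∫_{0}^{3} (-2*t**3) cos(7*pi*t/3) dt = (486*(-2 + 49*pi**2)/(2401*pi**4)) - (972/(2401*pi**4)) = 486*(-4 + 49*pi**2)/(2401*pi**4).
Hence a_7 = (2/3)·(486*(-4 + 49*pi**2)/(2401*pi**4)) = 324*(-4 + 49*pi**2)/(2401*pi**4).

324*(-4 + 49*pi**2)/(2401*pi**4)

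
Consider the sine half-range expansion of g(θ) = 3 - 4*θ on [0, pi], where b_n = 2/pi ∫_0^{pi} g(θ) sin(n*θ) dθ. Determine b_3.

b_3 = 2/pi ∫_0^{pi} (3 - 4*θ) sin(3*θ) dθ.
Integrating by parts (boundary term plus one more integral), an antiderivative of (3 - 4*θ) sin(3*θ) is 4*θ*cos(3*θ)/3 - 4*sin(3*θ)/9 - cos(3*θ); evaluating from 0 to pi: ∫_{0}^{pi} (3 - 4*θ) sin(3*θ) dθ = (1 - 4*pi/3) - (-1) = 2 - 4*pi/3.
Hence b_3 = (2/pi)·(2 - 4*pi/3) = -8/3 + 4/pi.

-8/3 + 4/pi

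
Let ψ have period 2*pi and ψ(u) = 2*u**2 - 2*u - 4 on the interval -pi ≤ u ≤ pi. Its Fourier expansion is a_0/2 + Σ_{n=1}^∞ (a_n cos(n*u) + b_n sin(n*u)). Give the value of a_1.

a_1 = 1/pi ∫_{-pi}^{pi} ψ(u) cos(u) du.
Integrating by parts twice (tabular method), an antiderivative of (2*u**2 - 2*u - 4) cos(u) is 2*u**2*sin(u) - 2*u*sin(u) + 4*u*cos(u) - 8*sin(u) - 2*cos(u); evaluating from -pi to pi: ∫_{-pi}^{pi} (2*u**2 - 2*u - 4) cos(u) du = (2 - 4*pi) - (2 + 4*pi) = -8*pi.
Hence a_1 = (1/pi)·(-8*pi) = -8.

-8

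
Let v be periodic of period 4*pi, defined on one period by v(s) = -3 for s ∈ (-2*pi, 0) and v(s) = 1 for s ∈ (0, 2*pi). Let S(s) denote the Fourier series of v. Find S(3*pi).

-3

s = 3*pi differs from s = -pi by 1 full period(s), and the series is 4*pi-periodic.
v is continuous at s = -pi with value -3, so the series converges to -3 there.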